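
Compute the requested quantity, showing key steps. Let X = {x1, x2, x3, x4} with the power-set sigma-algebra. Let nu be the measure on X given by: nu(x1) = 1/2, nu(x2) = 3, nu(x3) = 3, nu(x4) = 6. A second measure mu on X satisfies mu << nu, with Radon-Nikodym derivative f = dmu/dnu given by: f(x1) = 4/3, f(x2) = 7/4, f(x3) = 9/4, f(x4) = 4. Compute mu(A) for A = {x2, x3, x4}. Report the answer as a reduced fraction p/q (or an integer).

By the defining property of the Radon-Nikodym derivative, for every measurable set A,
  mu(A) = integral_A f dnu.
Since nu is a discrete measure concentrated on the atoms of X, the integral over A reduces to the sum
  mu(A) = sum_{x in A} f(x) * nu({x}).
Computing each term:
  x2: f(x2) * nu(x2) = 7/4 * 3 = 21/4.
  x3: f(x3) * nu(x3) = 9/4 * 3 = 27/4.
  x4: f(x4) * nu(x4) = 4 * 6 = 24.
Summing: mu(A) = 21/4 + 27/4 + 24 = 36.

36


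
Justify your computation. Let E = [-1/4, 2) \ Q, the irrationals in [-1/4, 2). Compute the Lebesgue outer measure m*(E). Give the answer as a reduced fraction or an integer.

The interval I = [-1/4, 2) has m(I) = 2 - (-1/4) = 9/4 (endpoints are measure-zero, so open/closed/half-open agree). Write I = (I cap Q) u (I \ Q). The rationals in I are countable, so m*(I cap Q) = 0 (cover each rational by intervals whose total length is arbitrarily small). By countable subadditivity m*(I) <= m*(I cap Q) + m*(I \ Q), hence m*(I \ Q) >= m(I) = 9/4. The reverse inequality m*(I \ Q) <= m*(I) = 9/4 is trivial since (I \ Q) is a subset of I. Therefore m*(I \ Q) = 9/4.

9/4


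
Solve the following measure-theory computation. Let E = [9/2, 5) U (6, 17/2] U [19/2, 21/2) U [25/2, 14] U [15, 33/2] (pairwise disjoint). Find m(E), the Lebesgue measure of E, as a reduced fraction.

For pairwise disjoint intervals, m(union_i I_i) = sum_i m(I_i),
and m is invariant under swapping open/closed endpoints (single points have measure 0).
So m(E) = sum_i (b_i - a_i).
  I_1 has length 5 - 9/2 = 1/2.
  I_2 has length 17/2 - 6 = 5/2.
  I_3 has length 21/2 - 19/2 = 1.
  I_4 has length 14 - 25/2 = 3/2.
  I_5 has length 33/2 - 15 = 3/2.
Summing:
  m(E) = 1/2 + 5/2 + 1 + 3/2 + 3/2 = 7.

7


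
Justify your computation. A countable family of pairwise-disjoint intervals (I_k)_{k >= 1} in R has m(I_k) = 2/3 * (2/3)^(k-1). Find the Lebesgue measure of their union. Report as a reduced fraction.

By countable additivity of the Lebesgue measure on pairwise disjoint measurable sets,
  m(union_{k >= 1} I_k) = sum_{k >= 1} m(I_k) = sum_{k >= 1} a * r^(k-1),
  with a = 2/3 and r = 2/3.
Since 0 < r = 2/3 < 1, the geometric series converges:
  sum_{k >= 1} a * r^(k-1) = a / (1 - r).
  = 2/3 / (1 - 2/3)
  = 2/3 / (1/3)
  = 2.

2


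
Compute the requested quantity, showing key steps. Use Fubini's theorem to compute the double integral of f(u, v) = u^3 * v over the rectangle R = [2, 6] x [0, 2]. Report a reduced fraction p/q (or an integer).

f(u, v) is a tensor product of a function of u and a function of v, and both factors are bounded continuous (hence Lebesgue integrable) on the rectangle, so Fubini's theorem applies:
  integral_R f d(m x m) = (integral_a1^b1 u^3 du) * (integral_a2^b2 v dv).
Inner integral in u: integral_{2}^{6} u^3 du = (6^4 - 2^4)/4
  = 320.
Inner integral in v: integral_{0}^{2} v dv = (2^2 - 0^2)/2
  = 2.
Product: (320) * (2) = 640.

640


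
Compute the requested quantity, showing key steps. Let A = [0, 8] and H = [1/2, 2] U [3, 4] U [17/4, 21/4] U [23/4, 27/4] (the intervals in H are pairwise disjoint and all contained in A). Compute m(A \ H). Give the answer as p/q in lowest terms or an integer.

The ambient interval has length m(A) = 8 - 0 = 8.
Since the holes are disjoint and sit inside A, by finite additivity
  m(H) = sum_i (b_i - a_i), and m(A \ H) = m(A) - m(H).
Computing the hole measures:
  m(H_1) = 2 - 1/2 = 3/2.
  m(H_2) = 4 - 3 = 1.
  m(H_3) = 21/4 - 17/4 = 1.
  m(H_4) = 27/4 - 23/4 = 1.
Summed: m(H) = 3/2 + 1 + 1 + 1 = 9/2.
So m(A \ H) = 8 - 9/2 = 7/2.

7/2


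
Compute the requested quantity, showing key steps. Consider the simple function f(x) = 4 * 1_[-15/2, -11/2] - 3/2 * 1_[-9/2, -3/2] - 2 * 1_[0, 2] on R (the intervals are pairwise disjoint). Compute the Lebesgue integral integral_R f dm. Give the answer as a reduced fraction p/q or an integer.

For a simple function f = sum_i c_i * 1_{A_i} with disjoint A_i,
  integral f dm = sum_i c_i * m(A_i).
Lengths of the A_i:
  m(A_1) = -11/2 - (-15/2) = 2.
  m(A_2) = -3/2 - (-9/2) = 3.
  m(A_3) = 2 - 0 = 2.
Contributions c_i * m(A_i):
  (4) * (2) = 8.
  (-3/2) * (3) = -9/2.
  (-2) * (2) = -4.
Total: 8 - 9/2 - 4 = -1/2.

-1/2


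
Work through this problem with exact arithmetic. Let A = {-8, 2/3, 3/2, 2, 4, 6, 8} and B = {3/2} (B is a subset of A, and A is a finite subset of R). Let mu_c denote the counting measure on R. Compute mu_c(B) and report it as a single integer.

Counting measure assigns mu_c(E) = |E| (number of elements) when E is finite.
B has 1 element(s), so mu_c(B) = 1.

1


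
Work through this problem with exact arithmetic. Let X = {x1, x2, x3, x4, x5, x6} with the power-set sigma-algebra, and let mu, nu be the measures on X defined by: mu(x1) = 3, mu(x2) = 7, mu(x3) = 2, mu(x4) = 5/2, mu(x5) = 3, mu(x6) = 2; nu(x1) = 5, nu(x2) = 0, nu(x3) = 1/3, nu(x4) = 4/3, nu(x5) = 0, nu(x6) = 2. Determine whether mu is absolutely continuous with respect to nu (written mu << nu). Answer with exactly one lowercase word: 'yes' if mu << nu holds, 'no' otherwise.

mu << nu means: every nu-null measurable set is also mu-null; equivalently, for every atom x, if nu({x}) = 0 then mu({x}) = 0.
Checking each atom:
  x1: nu = 5 > 0 -> no constraint.
  x2: nu = 0, mu = 7 > 0 -> violates mu << nu.
  x3: nu = 1/3 > 0 -> no constraint.
  x4: nu = 4/3 > 0 -> no constraint.
  x5: nu = 0, mu = 3 > 0 -> violates mu << nu.
  x6: nu = 2 > 0 -> no constraint.
The atom(s) x2, x5 violate the condition (nu = 0 but mu > 0). Therefore mu is NOT absolutely continuous w.r.t. nu.

no


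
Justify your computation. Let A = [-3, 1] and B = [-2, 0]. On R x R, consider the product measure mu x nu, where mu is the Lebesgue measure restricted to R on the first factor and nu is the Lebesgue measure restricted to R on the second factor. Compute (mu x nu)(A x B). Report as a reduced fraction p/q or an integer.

For a measurable rectangle A x B, the product measure satisfies
  (mu x nu)(A x B) = mu(A) * nu(B).
  mu(A) = 4.
  nu(B) = 2.
  (mu x nu)(A x B) = 4 * 2 = 8.

8


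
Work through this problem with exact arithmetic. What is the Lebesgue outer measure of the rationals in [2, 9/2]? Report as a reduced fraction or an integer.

Q cap [2, 9/2] is countable; list its elements as q_1, q_2, ... . Fix eps > 0 and cover the k-th point by an interval of length eps * 2^(-k). The cover has total length eps * sum_{k>=1} 2^(-k) = eps, so by definition of outer measure m*(Q cap [2, 9/2]) <= eps. Since eps was arbitrary and m* >= 0, the outer measure is 0.

0


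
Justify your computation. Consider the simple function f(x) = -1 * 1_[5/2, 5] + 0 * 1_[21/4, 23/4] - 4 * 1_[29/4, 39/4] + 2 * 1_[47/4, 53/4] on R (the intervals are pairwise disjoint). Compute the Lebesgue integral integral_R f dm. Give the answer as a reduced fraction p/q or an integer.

For a simple function f = sum_i c_i * 1_{A_i} with disjoint A_i,
  integral f dm = sum_i c_i * m(A_i).
Lengths of the A_i:
  m(A_1) = 5 - 5/2 = 5/2.
  m(A_2) = 23/4 - 21/4 = 1/2.
  m(A_3) = 39/4 - 29/4 = 5/2.
  m(A_4) = 53/4 - 47/4 = 3/2.
Contributions c_i * m(A_i):
  (-1) * (5/2) = -5/2.
  (0) * (1/2) = 0.
  (-4) * (5/2) = -10.
  (2) * (3/2) = 3.
Total: -5/2 + 0 - 10 + 3 = -19/2.

-19/2


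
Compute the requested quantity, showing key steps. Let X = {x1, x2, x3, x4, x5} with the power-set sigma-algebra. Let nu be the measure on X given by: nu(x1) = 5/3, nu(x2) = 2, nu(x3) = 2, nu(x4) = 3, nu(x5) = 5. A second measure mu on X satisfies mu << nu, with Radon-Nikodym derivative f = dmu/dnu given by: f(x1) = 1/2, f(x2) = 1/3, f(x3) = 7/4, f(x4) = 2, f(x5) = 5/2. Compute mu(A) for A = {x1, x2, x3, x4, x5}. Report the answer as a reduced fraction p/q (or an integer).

By the defining property of the Radon-Nikodym derivative, for every measurable set A,
  mu(A) = integral_A f dnu.
Since nu is a discrete measure concentrated on the atoms of X, the integral over A reduces to the sum
  mu(A) = sum_{x in A} f(x) * nu({x}).
Computing each term:
  x1: f(x1) * nu(x1) = 1/2 * 5/3 = 5/6.
  x2: f(x2) * nu(x2) = 1/3 * 2 = 2/3.
  x3: f(x3) * nu(x3) = 7/4 * 2 = 7/2.
  x4: f(x4) * nu(x4) = 2 * 3 = 6.
  x5: f(x5) * nu(x5) = 5/2 * 5 = 25/2.
Summing: mu(A) = 5/6 + 2/3 + 7/2 + 6 + 25/2 = 47/2.

47/2


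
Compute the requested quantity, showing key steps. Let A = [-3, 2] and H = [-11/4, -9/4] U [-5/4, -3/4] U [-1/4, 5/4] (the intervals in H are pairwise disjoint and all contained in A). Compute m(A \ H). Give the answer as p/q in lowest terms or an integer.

The ambient interval has length m(A) = 2 - (-3) = 5.
Since the holes are disjoint and sit inside A, by finite additivity
  m(H) = sum_i (b_i - a_i), and m(A \ H) = m(A) - m(H).
Computing the hole measures:
  m(H_1) = -9/4 - (-11/4) = 1/2.
  m(H_2) = -3/4 - (-5/4) = 1/2.
  m(H_3) = 5/4 - (-1/4) = 3/2.
Summed: m(H) = 1/2 + 1/2 + 3/2 = 5/2.
So m(A \ H) = 5 - 5/2 = 5/2.

5/2


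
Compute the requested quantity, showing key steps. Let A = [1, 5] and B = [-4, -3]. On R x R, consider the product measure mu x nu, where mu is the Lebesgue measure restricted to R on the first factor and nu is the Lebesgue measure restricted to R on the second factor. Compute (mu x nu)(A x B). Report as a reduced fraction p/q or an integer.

For a measurable rectangle A x B, the product measure satisfies
  (mu x nu)(A x B) = mu(A) * nu(B).
  mu(A) = 4.
  nu(B) = 1.
  (mu x nu)(A x B) = 4 * 1 = 4.

4


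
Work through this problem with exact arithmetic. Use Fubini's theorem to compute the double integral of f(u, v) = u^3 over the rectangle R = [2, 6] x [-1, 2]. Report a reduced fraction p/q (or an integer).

f(u, v) is a tensor product of a function of u and a function of v, and both factors are bounded continuous (hence Lebesgue integrable) on the rectangle, so Fubini's theorem applies:
  integral_R f d(m x m) = (integral_a1^b1 u^3 du) * (integral_a2^b2 1 dv).
Inner integral in u: integral_{2}^{6} u^3 du = (6^4 - 2^4)/4
  = 320.
Inner integral in v: integral_{-1}^{2} 1 dv = (2^1 - (-1)^1)/1
  = 3.
Product: (320) * (3) = 960.

960


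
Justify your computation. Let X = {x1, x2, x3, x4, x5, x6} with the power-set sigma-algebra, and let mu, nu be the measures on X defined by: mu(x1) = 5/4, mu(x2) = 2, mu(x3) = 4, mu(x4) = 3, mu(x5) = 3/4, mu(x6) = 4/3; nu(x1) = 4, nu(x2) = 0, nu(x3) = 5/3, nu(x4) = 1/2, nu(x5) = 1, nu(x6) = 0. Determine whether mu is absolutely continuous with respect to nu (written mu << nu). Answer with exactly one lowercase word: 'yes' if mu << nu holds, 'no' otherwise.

mu << nu means: every nu-null measurable set is also mu-null; equivalently, for every atom x, if nu({x}) = 0 then mu({x}) = 0.
Checking each atom:
  x1: nu = 4 > 0 -> no constraint.
  x2: nu = 0, mu = 2 > 0 -> violates mu << nu.
  x3: nu = 5/3 > 0 -> no constraint.
  x4: nu = 1/2 > 0 -> no constraint.
  x5: nu = 1 > 0 -> no constraint.
  x6: nu = 0, mu = 4/3 > 0 -> violates mu << nu.
The atom(s) x2, x6 violate the condition (nu = 0 but mu > 0). Therefore mu is NOT absolutely continuous w.r.t. nu.

no


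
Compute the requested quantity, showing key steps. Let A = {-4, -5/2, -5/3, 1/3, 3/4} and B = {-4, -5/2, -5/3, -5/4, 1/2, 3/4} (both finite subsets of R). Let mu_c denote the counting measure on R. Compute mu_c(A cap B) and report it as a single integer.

Counting measure on a finite set equals cardinality. mu_c(A cap B) = |A cap B| (elements appearing in both).
Enumerating the elements of A that also lie in B gives 4 element(s).
So mu_c(A cap B) = 4.

4


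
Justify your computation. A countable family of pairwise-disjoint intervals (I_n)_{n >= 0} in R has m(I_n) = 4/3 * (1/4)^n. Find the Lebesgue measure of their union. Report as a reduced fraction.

By countable additivity of the Lebesgue measure on pairwise disjoint measurable sets,
  m(union_{n >= 0} I_n) = sum_{n >= 0} m(I_n) = sum_{n >= 0} a * r^n,
  with a = 4/3 and r = 1/4.
Since 0 < r = 1/4 < 1, the geometric series converges:
  sum_{n >= 0} a * r^n = a / (1 - r).
  = 4/3 / (1 - 1/4)
  = 4/3 / (3/4)
  = 16/9.

16/9


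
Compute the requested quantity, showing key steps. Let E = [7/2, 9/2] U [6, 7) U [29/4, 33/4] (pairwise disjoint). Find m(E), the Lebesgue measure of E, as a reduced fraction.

For pairwise disjoint intervals, m(union_i I_i) = sum_i m(I_i),
and m is invariant under swapping open/closed endpoints (single points have measure 0).
So m(E) = sum_i (b_i - a_i).
  I_1 has length 9/2 - 7/2 = 1.
  I_2 has length 7 - 6 = 1.
  I_3 has length 33/4 - 29/4 = 1.
Summing:
  m(E) = 1 + 1 + 1 = 3.

3


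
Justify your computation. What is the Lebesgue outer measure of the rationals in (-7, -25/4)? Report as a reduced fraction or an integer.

The set Q cap (-7, -25/4) is countable (a subset of the countable set Q). Lebesgue outer measure of any countable set is 0: each singleton {q} has m*({q}) = 0, and by countable subadditivity m*(union_k {q_k}) <= sum_k m*({q_k}) = sum_k 0 = 0. The reverse inequality m*(E) >= 0 is automatic. So m*(Q cap (-7, -25/4)) = 0.

0


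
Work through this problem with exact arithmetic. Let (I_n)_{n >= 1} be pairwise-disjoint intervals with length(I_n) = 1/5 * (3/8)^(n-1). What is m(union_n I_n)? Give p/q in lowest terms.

By countable additivity of the Lebesgue measure on pairwise disjoint measurable sets,
  m(union_{n >= 1} I_n) = sum_{n >= 1} m(I_n) = sum_{n >= 1} a * r^(n-1),
  with a = 1/5 and r = 3/8.
Since 0 < r = 3/8 < 1, the geometric series converges:
  sum_{n >= 1} a * r^(n-1) = a / (1 - r).
  = 1/5 / (1 - 3/8)
  = 1/5 / (5/8)
  = 8/25.

8/25


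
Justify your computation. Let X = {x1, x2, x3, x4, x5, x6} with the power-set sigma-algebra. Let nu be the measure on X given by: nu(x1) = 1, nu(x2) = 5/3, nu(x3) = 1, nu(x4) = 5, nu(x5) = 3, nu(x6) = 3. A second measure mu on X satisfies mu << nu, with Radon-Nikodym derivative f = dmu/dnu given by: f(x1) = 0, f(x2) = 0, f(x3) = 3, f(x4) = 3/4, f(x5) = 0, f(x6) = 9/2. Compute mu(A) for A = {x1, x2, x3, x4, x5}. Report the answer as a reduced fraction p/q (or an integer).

By the defining property of the Radon-Nikodym derivative, for every measurable set A,
  mu(A) = integral_A f dnu.
Since nu is a discrete measure concentrated on the atoms of X, the integral over A reduces to the sum
  mu(A) = sum_{x in A} f(x) * nu({x}).
Computing each term:
  x1: f(x1) * nu(x1) = 0 * 1 = 0.
  x2: f(x2) * nu(x2) = 0 * 5/3 = 0.
  x3: f(x3) * nu(x3) = 3 * 1 = 3.
  x4: f(x4) * nu(x4) = 3/4 * 5 = 15/4.
  x5: f(x5) * nu(x5) = 0 * 3 = 0.
Summing: mu(A) = 0 + 0 + 3 + 15/4 + 0 = 27/4.

27/4


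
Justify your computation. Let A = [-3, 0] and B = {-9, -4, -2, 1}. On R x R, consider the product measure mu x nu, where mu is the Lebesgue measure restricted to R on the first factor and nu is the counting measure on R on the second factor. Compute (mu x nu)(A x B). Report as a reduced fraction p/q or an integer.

For a measurable rectangle A x B, the product measure satisfies
  (mu x nu)(A x B) = mu(A) * nu(B).
  mu(A) = 3.
  nu(B) = 4.
  (mu x nu)(A x B) = 3 * 4 = 12.

12


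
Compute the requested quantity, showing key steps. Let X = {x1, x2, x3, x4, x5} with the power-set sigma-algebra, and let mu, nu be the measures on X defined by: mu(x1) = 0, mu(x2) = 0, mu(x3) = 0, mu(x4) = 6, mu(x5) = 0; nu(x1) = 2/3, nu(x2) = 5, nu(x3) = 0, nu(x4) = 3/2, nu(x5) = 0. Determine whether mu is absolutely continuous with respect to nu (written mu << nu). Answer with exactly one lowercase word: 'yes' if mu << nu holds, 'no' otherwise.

mu << nu means: every nu-null measurable set is also mu-null; equivalently, for every atom x, if nu({x}) = 0 then mu({x}) = 0.
Checking each atom:
  x1: nu = 2/3 > 0 -> no constraint.
  x2: nu = 5 > 0 -> no constraint.
  x3: nu = 0, mu = 0 -> consistent with mu << nu.
  x4: nu = 3/2 > 0 -> no constraint.
  x5: nu = 0, mu = 0 -> consistent with mu << nu.
No atom violates the condition. Therefore mu << nu.

yes


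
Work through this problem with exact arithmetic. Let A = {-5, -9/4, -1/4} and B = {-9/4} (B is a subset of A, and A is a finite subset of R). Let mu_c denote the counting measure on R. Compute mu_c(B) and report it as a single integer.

Counting measure assigns mu_c(E) = |E| (number of elements) when E is finite.
B has 1 element(s), so mu_c(B) = 1.

1


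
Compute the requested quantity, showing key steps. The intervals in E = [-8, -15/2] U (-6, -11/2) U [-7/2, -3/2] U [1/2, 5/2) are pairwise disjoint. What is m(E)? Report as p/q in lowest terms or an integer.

For pairwise disjoint intervals, m(union_i I_i) = sum_i m(I_i),
and m is invariant under swapping open/closed endpoints (single points have measure 0).
So m(E) = sum_i (b_i - a_i).
  I_1 has length -15/2 - (-8) = 1/2.
  I_2 has length -11/2 - (-6) = 1/2.
  I_3 has length -3/2 - (-7/2) = 2.
  I_4 has length 5/2 - 1/2 = 2.
Summing:
  m(E) = 1/2 + 1/2 + 2 + 2 = 5.

5


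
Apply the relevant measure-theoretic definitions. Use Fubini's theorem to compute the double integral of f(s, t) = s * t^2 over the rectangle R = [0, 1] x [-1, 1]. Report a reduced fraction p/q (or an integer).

f(s, t) is a tensor product of a function of s and a function of t, and both factors are bounded continuous (hence Lebesgue integrable) on the rectangle, so Fubini's theorem applies:
  integral_R f d(m x m) = (integral_a1^b1 s ds) * (integral_a2^b2 t^2 dt).
Inner integral in s: integral_{0}^{1} s ds = (1^2 - 0^2)/2
  = 1/2.
Inner integral in t: integral_{-1}^{1} t^2 dt = (1^3 - (-1)^3)/3
  = 2/3.
Product: (1/2) * (2/3) = 1/3.

1/3


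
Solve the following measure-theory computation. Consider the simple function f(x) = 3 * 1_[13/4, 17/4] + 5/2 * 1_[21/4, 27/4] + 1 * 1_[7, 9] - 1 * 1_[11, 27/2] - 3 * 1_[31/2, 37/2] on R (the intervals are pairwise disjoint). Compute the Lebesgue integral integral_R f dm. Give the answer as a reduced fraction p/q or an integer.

For a simple function f = sum_i c_i * 1_{A_i} with disjoint A_i,
  integral f dm = sum_i c_i * m(A_i).
Lengths of the A_i:
  m(A_1) = 17/4 - 13/4 = 1.
  m(A_2) = 27/4 - 21/4 = 3/2.
  m(A_3) = 9 - 7 = 2.
  m(A_4) = 27/2 - 11 = 5/2.
  m(A_5) = 37/2 - 31/2 = 3.
Contributions c_i * m(A_i):
  (3) * (1) = 3.
  (5/2) * (3/2) = 15/4.
  (1) * (2) = 2.
  (-1) * (5/2) = -5/2.
  (-3) * (3) = -9.
Total: 3 + 15/4 + 2 - 5/2 - 9 = -11/4.

-11/4


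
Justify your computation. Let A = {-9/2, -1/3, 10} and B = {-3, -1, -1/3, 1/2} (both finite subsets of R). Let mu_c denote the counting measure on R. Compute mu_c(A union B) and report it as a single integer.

Counting measure on a finite set equals cardinality. By inclusion-exclusion, |A union B| = |A| + |B| - |A cap B|.
|A| = 3, |B| = 4, |A cap B| = 1.
So mu_c(A union B) = 3 + 4 - 1 = 6.

6


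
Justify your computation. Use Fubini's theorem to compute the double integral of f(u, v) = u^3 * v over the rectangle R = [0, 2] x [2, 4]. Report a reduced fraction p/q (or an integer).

f(u, v) is a tensor product of a function of u and a function of v, and both factors are bounded continuous (hence Lebesgue integrable) on the rectangle, so Fubini's theorem applies:
  integral_R f d(m x m) = (integral_a1^b1 u^3 du) * (integral_a2^b2 v dv).
Inner integral in u: integral_{0}^{2} u^3 du = (2^4 - 0^4)/4
  = 4.
Inner integral in v: integral_{2}^{4} v dv = (4^2 - 2^2)/2
  = 6.
Product: (4) * (6) = 24.

24


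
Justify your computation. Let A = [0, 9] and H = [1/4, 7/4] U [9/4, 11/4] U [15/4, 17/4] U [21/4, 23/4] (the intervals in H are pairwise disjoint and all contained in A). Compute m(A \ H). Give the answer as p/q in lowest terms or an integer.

The ambient interval has length m(A) = 9 - 0 = 9.
Since the holes are disjoint and sit inside A, by finite additivity
  m(H) = sum_i (b_i - a_i), and m(A \ H) = m(A) - m(H).
Computing the hole measures:
  m(H_1) = 7/4 - 1/4 = 3/2.
  m(H_2) = 11/4 - 9/4 = 1/2.
  m(H_3) = 17/4 - 15/4 = 1/2.
  m(H_4) = 23/4 - 21/4 = 1/2.
Summed: m(H) = 3/2 + 1/2 + 1/2 + 1/2 = 3.
So m(A \ H) = 9 - 3 = 6.

6


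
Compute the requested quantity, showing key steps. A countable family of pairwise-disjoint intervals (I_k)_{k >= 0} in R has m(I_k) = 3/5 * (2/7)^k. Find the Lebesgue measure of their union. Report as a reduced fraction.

By countable additivity of the Lebesgue measure on pairwise disjoint measurable sets,
  m(union_{k >= 0} I_k) = sum_{k >= 0} m(I_k) = sum_{k >= 0} a * r^k,
  with a = 3/5 and r = 2/7.
Since 0 < r = 2/7 < 1, the geometric series converges:
  sum_{k >= 0} a * r^k = a / (1 - r).
  = 3/5 / (1 - 2/7)
  = 3/5 / (5/7)
  = 21/25.

21/25


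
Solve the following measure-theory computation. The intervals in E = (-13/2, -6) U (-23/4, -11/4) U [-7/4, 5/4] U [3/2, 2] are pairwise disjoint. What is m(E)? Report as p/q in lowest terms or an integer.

For pairwise disjoint intervals, m(union_i I_i) = sum_i m(I_i),
and m is invariant under swapping open/closed endpoints (single points have measure 0).
So m(E) = sum_i (b_i - a_i).
  I_1 has length -6 - (-13/2) = 1/2.
  I_2 has length -11/4 - (-23/4) = 3.
  I_3 has length 5/4 - (-7/4) = 3.
  I_4 has length 2 - 3/2 = 1/2.
Summing:
  m(E) = 1/2 + 3 + 3 + 1/2 = 7.

7


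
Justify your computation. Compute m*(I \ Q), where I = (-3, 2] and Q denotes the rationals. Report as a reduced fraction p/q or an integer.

The interval I = (-3, 2] has m(I) = 2 - (-3) = 5 (endpoints are measure-zero, so open/closed/half-open agree). Write I = (I cap Q) u (I \ Q). The rationals in I are countable, so m*(I cap Q) = 0 (cover each rational by intervals whose total length is arbitrarily small). By countable subadditivity m*(I) <= m*(I cap Q) + m*(I \ Q), hence m*(I \ Q) >= m(I) = 5. The reverse inequality m*(I \ Q) <= m*(I) = 5 is trivial since (I \ Q) is a subset of I. Therefore m*(I \ Q) = 5.

5


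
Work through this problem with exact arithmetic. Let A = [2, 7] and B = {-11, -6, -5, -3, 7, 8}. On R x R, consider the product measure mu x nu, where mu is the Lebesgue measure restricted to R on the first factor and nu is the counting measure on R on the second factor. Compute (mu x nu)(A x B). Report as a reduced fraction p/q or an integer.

For a measurable rectangle A x B, the product measure satisfies
  (mu x nu)(A x B) = mu(A) * nu(B).
  mu(A) = 5.
  nu(B) = 6.
  (mu x nu)(A x B) = 5 * 6 = 30.

30


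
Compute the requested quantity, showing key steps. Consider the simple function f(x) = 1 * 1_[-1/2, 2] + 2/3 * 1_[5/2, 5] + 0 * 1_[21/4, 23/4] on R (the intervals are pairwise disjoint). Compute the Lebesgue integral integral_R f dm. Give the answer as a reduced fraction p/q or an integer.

For a simple function f = sum_i c_i * 1_{A_i} with disjoint A_i,
  integral f dm = sum_i c_i * m(A_i).
Lengths of the A_i:
  m(A_1) = 2 - (-1/2) = 5/2.
  m(A_2) = 5 - 5/2 = 5/2.
  m(A_3) = 23/4 - 21/4 = 1/2.
Contributions c_i * m(A_i):
  (1) * (5/2) = 5/2.
  (2/3) * (5/2) = 5/3.
  (0) * (1/2) = 0.
Total: 5/2 + 5/3 + 0 = 25/6.

25/6


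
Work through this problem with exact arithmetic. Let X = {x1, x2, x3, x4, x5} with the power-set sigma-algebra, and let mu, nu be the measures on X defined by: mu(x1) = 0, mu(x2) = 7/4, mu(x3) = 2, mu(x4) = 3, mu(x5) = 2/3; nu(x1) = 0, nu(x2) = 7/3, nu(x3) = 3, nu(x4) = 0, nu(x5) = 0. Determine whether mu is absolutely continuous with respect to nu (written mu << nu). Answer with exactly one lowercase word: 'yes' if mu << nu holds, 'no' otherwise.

mu << nu means: every nu-null measurable set is also mu-null; equivalently, for every atom x, if nu({x}) = 0 then mu({x}) = 0.
Checking each atom:
  x1: nu = 0, mu = 0 -> consistent with mu << nu.
  x2: nu = 7/3 > 0 -> no constraint.
  x3: nu = 3 > 0 -> no constraint.
  x4: nu = 0, mu = 3 > 0 -> violates mu << nu.
  x5: nu = 0, mu = 2/3 > 0 -> violates mu << nu.
The atom(s) x4, x5 violate the condition (nu = 0 but mu > 0). Therefore mu is NOT absolutely continuous w.r.t. nu.

no


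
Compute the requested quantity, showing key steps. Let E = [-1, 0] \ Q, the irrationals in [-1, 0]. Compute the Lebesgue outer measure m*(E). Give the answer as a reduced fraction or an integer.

The interval I = [-1, 0] has m(I) = 0 - (-1) = 1 (endpoints are measure-zero, so open/closed/half-open agree). Write I = (I cap Q) u (I \ Q). The rationals in I are countable, so m*(I cap Q) = 0 (cover each rational by intervals whose total length is arbitrarily small). By countable subadditivity m*(I) <= m*(I cap Q) + m*(I \ Q), hence m*(I \ Q) >= m(I) = 1. The reverse inequality m*(I \ Q) <= m*(I) = 1 is trivial since (I \ Q) is a subset of I. Therefore m*(I \ Q) = 1.

1


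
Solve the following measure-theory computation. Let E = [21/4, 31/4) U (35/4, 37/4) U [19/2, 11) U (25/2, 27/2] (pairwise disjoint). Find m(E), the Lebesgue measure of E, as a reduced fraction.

For pairwise disjoint intervals, m(union_i I_i) = sum_i m(I_i),
and m is invariant under swapping open/closed endpoints (single points have measure 0).
So m(E) = sum_i (b_i - a_i).
  I_1 has length 31/4 - 21/4 = 5/2.
  I_2 has length 37/4 - 35/4 = 1/2.
  I_3 has length 11 - 19/2 = 3/2.
  I_4 has length 27/2 - 25/2 = 1.
Summing:
  m(E) = 5/2 + 1/2 + 3/2 + 1 = 11/2.

11/2


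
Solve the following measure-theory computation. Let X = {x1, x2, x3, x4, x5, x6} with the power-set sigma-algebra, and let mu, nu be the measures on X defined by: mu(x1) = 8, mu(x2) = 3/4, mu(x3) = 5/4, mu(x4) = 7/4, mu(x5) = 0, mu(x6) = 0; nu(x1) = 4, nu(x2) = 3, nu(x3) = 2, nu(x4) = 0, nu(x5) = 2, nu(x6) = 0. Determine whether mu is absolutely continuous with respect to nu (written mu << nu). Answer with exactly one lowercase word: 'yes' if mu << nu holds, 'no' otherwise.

mu << nu means: every nu-null measurable set is also mu-null; equivalently, for every atom x, if nu({x}) = 0 then mu({x}) = 0.
Checking each atom:
  x1: nu = 4 > 0 -> no constraint.
  x2: nu = 3 > 0 -> no constraint.
  x3: nu = 2 > 0 -> no constraint.
  x4: nu = 0, mu = 7/4 > 0 -> violates mu << nu.
  x5: nu = 2 > 0 -> no constraint.
  x6: nu = 0, mu = 0 -> consistent with mu << nu.
The atom(s) x4 violate the condition (nu = 0 but mu > 0). Therefore mu is NOT absolutely continuous w.r.t. nu.

no


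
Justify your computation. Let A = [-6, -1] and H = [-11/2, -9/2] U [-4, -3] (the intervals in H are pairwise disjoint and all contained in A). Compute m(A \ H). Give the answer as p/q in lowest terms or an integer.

The ambient interval has length m(A) = -1 - (-6) = 5.
Since the holes are disjoint and sit inside A, by finite additivity
  m(H) = sum_i (b_i - a_i), and m(A \ H) = m(A) - m(H).
Computing the hole measures:
  m(H_1) = -9/2 - (-11/2) = 1.
  m(H_2) = -3 - (-4) = 1.
Summed: m(H) = 1 + 1 = 2.
So m(A \ H) = 5 - 2 = 3.

3


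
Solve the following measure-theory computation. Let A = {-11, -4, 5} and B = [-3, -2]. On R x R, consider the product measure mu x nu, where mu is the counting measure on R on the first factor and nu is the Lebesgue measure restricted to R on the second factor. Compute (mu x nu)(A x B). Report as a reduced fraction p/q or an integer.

For a measurable rectangle A x B, the product measure satisfies
  (mu x nu)(A x B) = mu(A) * nu(B).
  mu(A) = 3.
  nu(B) = 1.
  (mu x nu)(A x B) = 3 * 1 = 3.

3


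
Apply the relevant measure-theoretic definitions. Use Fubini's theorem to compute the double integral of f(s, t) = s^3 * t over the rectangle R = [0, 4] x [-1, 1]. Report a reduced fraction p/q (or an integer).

f(s, t) is a tensor product of a function of s and a function of t, and both factors are bounded continuous (hence Lebesgue integrable) on the rectangle, so Fubini's theorem applies:
  integral_R f d(m x m) = (integral_a1^b1 s^3 ds) * (integral_a2^b2 t dt).
Inner integral in s: integral_{0}^{4} s^3 ds = (4^4 - 0^4)/4
  = 64.
Inner integral in t: integral_{-1}^{1} t dt = (1^2 - (-1)^2)/2
  = 0.
Product: (64) * (0) = 0.

0


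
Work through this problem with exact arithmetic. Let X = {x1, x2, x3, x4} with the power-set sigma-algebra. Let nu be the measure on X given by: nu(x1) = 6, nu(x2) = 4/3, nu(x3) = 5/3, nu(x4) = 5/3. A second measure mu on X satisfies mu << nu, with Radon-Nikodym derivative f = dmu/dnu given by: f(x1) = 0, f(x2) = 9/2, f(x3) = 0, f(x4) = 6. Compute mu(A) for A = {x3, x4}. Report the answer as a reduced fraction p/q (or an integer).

By the defining property of the Radon-Nikodym derivative, for every measurable set A,
  mu(A) = integral_A f dnu.
Since nu is a discrete measure concentrated on the atoms of X, the integral over A reduces to the sum
  mu(A) = sum_{x in A} f(x) * nu({x}).
Computing each term:
  x3: f(x3) * nu(x3) = 0 * 5/3 = 0.
  x4: f(x4) * nu(x4) = 6 * 5/3 = 10.
Summing: mu(A) = 0 + 10 = 10.

10


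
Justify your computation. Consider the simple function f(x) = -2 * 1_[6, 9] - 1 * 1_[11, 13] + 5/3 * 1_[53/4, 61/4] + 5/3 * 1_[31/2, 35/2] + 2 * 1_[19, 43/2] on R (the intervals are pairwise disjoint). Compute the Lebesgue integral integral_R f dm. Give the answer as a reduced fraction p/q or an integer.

For a simple function f = sum_i c_i * 1_{A_i} with disjoint A_i,
  integral f dm = sum_i c_i * m(A_i).
Lengths of the A_i:
  m(A_1) = 9 - 6 = 3.
  m(A_2) = 13 - 11 = 2.
  m(A_3) = 61/4 - 53/4 = 2.
  m(A_4) = 35/2 - 31/2 = 2.
  m(A_5) = 43/2 - 19 = 5/2.
Contributions c_i * m(A_i):
  (-2) * (3) = -6.
  (-1) * (2) = -2.
  (5/3) * (2) = 10/3.
  (5/3) * (2) = 10/3.
  (2) * (5/2) = 5.
Total: -6 - 2 + 10/3 + 10/3 + 5 = 11/3.

11/3


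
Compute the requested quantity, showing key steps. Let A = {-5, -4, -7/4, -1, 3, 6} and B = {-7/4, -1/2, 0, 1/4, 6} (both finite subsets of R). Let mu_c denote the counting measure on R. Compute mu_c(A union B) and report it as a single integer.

Counting measure on a finite set equals cardinality. By inclusion-exclusion, |A union B| = |A| + |B| - |A cap B|.
|A| = 6, |B| = 5, |A cap B| = 2.
So mu_c(A union B) = 6 + 5 - 2 = 9.

9


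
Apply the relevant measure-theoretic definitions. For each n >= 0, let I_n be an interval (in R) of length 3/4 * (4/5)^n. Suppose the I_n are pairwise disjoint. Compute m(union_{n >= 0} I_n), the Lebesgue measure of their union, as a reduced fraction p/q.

By countable additivity of the Lebesgue measure on pairwise disjoint measurable sets,
  m(union_{n >= 0} I_n) = sum_{n >= 0} m(I_n) = sum_{n >= 0} a * r^n,
  with a = 3/4 and r = 4/5.
Since 0 < r = 4/5 < 1, the geometric series converges:
  sum_{n >= 0} a * r^n = a / (1 - r).
  = 3/4 / (1 - 4/5)
  = 3/4 / (1/5)
  = 15/4.

15/4


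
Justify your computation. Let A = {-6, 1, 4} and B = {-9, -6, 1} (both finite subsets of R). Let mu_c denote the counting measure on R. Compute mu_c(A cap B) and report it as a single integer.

Counting measure on a finite set equals cardinality. mu_c(A cap B) = |A cap B| (elements appearing in both).
Enumerating the elements of A that also lie in B gives 2 element(s).
So mu_c(A cap B) = 2.

2


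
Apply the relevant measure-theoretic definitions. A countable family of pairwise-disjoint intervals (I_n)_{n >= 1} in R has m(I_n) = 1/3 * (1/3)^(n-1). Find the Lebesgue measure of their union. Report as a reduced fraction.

By countable additivity of the Lebesgue measure on pairwise disjoint measurable sets,
  m(union_{n >= 1} I_n) = sum_{n >= 1} m(I_n) = sum_{n >= 1} a * r^(n-1),
  with a = 1/3 and r = 1/3.
Since 0 < r = 1/3 < 1, the geometric series converges:
  sum_{n >= 1} a * r^(n-1) = a / (1 - r).
  = 1/3 / (1 - 1/3)
  = 1/3 / (2/3)
  = 1/2.

1/2


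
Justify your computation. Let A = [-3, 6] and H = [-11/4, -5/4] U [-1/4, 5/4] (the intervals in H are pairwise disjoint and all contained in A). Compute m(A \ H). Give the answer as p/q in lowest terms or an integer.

The ambient interval has length m(A) = 6 - (-3) = 9.
Since the holes are disjoint and sit inside A, by finite additivity
  m(H) = sum_i (b_i - a_i), and m(A \ H) = m(A) - m(H).
Computing the hole measures:
  m(H_1) = -5/4 - (-11/4) = 3/2.
  m(H_2) = 5/4 - (-1/4) = 3/2.
Summed: m(H) = 3/2 + 3/2 = 3.
So m(A \ H) = 9 - 3 = 6.

6


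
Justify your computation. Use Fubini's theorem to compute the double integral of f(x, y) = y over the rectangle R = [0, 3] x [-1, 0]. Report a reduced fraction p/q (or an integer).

f(x, y) is a tensor product of a function of x and a function of y, and both factors are bounded continuous (hence Lebesgue integrable) on the rectangle, so Fubini's theorem applies:
  integral_R f d(m x m) = (integral_a1^b1 1 dx) * (integral_a2^b2 y dy).
Inner integral in x: integral_{0}^{3} 1 dx = (3^1 - 0^1)/1
  = 3.
Inner integral in y: integral_{-1}^{0} y dy = (0^2 - (-1)^2)/2
  = -1/2.
Product: (3) * (-1/2) = -3/2.

-3/2


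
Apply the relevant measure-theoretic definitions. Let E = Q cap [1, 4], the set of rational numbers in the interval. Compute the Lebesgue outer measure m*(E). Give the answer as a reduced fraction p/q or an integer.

E = Q cap [1, 4] is a subset of Q, which is countable. Enumerate Q = {q_1, q_2, ...}; for any eps > 0, cover q_k by the open interval (q_k - eps/2^(k+1), q_k + eps/2^(k+1)), of length eps/2^k. The total cover length is sum_{k>=1} eps/2^k = eps. Hence m*(E) <= m*(Q) <= eps for every eps > 0, and since outer measure is non-negative, m*(E) = 0.

0


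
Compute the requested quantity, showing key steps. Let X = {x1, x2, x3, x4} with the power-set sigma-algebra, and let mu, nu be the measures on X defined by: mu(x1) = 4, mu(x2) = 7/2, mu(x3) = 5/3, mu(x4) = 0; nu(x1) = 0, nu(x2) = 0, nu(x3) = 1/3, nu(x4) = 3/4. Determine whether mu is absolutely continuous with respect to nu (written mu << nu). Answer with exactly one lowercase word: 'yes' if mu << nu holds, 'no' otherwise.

mu << nu means: every nu-null measurable set is also mu-null; equivalently, for every atom x, if nu({x}) = 0 then mu({x}) = 0.
Checking each atom:
  x1: nu = 0, mu = 4 > 0 -> violates mu << nu.
  x2: nu = 0, mu = 7/2 > 0 -> violates mu << nu.
  x3: nu = 1/3 > 0 -> no constraint.
  x4: nu = 3/4 > 0 -> no constraint.
The atom(s) x1, x2 violate the condition (nu = 0 but mu > 0). Therefore mu is NOT absolutely continuous w.r.t. nu.

no


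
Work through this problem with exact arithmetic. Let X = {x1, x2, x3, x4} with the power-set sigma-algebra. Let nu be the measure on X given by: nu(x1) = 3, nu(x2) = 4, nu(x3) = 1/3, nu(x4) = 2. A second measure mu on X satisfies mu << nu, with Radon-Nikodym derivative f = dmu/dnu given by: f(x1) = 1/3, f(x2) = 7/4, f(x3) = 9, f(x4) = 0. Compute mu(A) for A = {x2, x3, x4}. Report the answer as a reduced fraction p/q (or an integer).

By the defining property of the Radon-Nikodym derivative, for every measurable set A,
  mu(A) = integral_A f dnu.
Since nu is a discrete measure concentrated on the atoms of X, the integral over A reduces to the sum
  mu(A) = sum_{x in A} f(x) * nu({x}).
Computing each term:
  x2: f(x2) * nu(x2) = 7/4 * 4 = 7.
  x3: f(x3) * nu(x3) = 9 * 1/3 = 3.
  x4: f(x4) * nu(x4) = 0 * 2 = 0.
Summing: mu(A) = 7 + 3 + 0 = 10.

10


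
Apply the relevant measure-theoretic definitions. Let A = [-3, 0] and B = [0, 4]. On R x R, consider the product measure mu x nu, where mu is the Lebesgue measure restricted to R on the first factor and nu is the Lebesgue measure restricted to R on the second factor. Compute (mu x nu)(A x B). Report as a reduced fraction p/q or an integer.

For a measurable rectangle A x B, the product measure satisfies
  (mu x nu)(A x B) = mu(A) * nu(B).
  mu(A) = 3.
  nu(B) = 4.
  (mu x nu)(A x B) = 3 * 4 = 12.

12


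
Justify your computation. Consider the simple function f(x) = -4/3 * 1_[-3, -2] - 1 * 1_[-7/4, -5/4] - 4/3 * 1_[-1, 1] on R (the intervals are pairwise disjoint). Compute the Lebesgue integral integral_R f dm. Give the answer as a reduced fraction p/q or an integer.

For a simple function f = sum_i c_i * 1_{A_i} with disjoint A_i,
  integral f dm = sum_i c_i * m(A_i).
Lengths of the A_i:
  m(A_1) = -2 - (-3) = 1.
  m(A_2) = -5/4 - (-7/4) = 1/2.
  m(A_3) = 1 - (-1) = 2.
Contributions c_i * m(A_i):
  (-4/3) * (1) = -4/3.
  (-1) * (1/2) = -1/2.
  (-4/3) * (2) = -8/3.
Total: -4/3 - 1/2 - 8/3 = -9/2.

-9/2


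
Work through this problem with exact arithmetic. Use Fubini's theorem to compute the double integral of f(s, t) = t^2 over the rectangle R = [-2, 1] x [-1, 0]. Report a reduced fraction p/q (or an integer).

f(s, t) is a tensor product of a function of s and a function of t, and both factors are bounded continuous (hence Lebesgue integrable) on the rectangle, so Fubini's theorem applies:
  integral_R f d(m x m) = (integral_a1^b1 1 ds) * (integral_a2^b2 t^2 dt).
Inner integral in s: integral_{-2}^{1} 1 ds = (1^1 - (-2)^1)/1
  = 3.
Inner integral in t: integral_{-1}^{0} t^2 dt = (0^3 - (-1)^3)/3
  = 1/3.
Product: (3) * (1/3) = 1.

1


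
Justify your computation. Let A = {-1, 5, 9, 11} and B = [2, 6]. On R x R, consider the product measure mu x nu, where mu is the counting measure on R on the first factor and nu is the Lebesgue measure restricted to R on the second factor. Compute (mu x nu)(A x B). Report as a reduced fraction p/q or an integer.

For a measurable rectangle A x B, the product measure satisfies
  (mu x nu)(A x B) = mu(A) * nu(B).
  mu(A) = 4.
  nu(B) = 4.
  (mu x nu)(A x B) = 4 * 4 = 16.

16


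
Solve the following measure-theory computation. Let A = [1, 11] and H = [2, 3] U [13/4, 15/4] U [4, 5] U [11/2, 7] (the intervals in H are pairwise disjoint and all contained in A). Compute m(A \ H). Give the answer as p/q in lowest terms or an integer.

The ambient interval has length m(A) = 11 - 1 = 10.
Since the holes are disjoint and sit inside A, by finite additivity
  m(H) = sum_i (b_i - a_i), and m(A \ H) = m(A) - m(H).
Computing the hole measures:
  m(H_1) = 3 - 2 = 1.
  m(H_2) = 15/4 - 13/4 = 1/2.
  m(H_3) = 5 - 4 = 1.
  m(H_4) = 7 - 11/2 = 3/2.
Summed: m(H) = 1 + 1/2 + 1 + 3/2 = 4.
So m(A \ H) = 10 - 4 = 6.

6


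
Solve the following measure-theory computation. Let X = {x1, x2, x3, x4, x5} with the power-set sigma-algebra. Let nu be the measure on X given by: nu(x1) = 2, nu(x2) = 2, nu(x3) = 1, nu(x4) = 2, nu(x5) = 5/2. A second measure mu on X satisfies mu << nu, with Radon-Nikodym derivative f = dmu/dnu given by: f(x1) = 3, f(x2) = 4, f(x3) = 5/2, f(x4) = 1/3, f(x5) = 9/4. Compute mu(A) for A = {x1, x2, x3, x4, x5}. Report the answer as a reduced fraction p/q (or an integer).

By the defining property of the Radon-Nikodym derivative, for every measurable set A,
  mu(A) = integral_A f dnu.
Since nu is a discrete measure concentrated on the atoms of X, the integral over A reduces to the sum
  mu(A) = sum_{x in A} f(x) * nu({x}).
Computing each term:
  x1: f(x1) * nu(x1) = 3 * 2 = 6.
  x2: f(x2) * nu(x2) = 4 * 2 = 8.
  x3: f(x3) * nu(x3) = 5/2 * 1 = 5/2.
  x4: f(x4) * nu(x4) = 1/3 * 2 = 2/3.
  x5: f(x5) * nu(x5) = 9/4 * 5/2 = 45/8.
Summing: mu(A) = 6 + 8 + 5/2 + 2/3 + 45/8 = 547/24.

547/24


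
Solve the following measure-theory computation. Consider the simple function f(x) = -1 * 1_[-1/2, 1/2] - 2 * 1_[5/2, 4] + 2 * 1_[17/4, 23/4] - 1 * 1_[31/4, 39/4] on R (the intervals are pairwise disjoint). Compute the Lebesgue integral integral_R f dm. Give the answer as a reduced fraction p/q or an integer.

For a simple function f = sum_i c_i * 1_{A_i} with disjoint A_i,
  integral f dm = sum_i c_i * m(A_i).
Lengths of the A_i:
  m(A_1) = 1/2 - (-1/2) = 1.
  m(A_2) = 4 - 5/2 = 3/2.
  m(A_3) = 23/4 - 17/4 = 3/2.
  m(A_4) = 39/4 - 31/4 = 2.
Contributions c_i * m(A_i):
  (-1) * (1) = -1.
  (-2) * (3/2) = -3.
  (2) * (3/2) = 3.
  (-1) * (2) = -2.
Total: -1 - 3 + 3 - 2 = -3.

-3


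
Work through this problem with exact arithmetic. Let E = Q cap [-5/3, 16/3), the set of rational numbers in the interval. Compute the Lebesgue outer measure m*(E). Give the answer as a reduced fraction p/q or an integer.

The set Q cap [-5/3, 16/3) is countable (a subset of the countable set Q). Lebesgue outer measure of any countable set is 0: each singleton {q} has m*({q}) = 0, and by countable subadditivity m*(union_k {q_k}) <= sum_k m*({q_k}) = sum_k 0 = 0. The reverse inequality m*(E) >= 0 is automatic. So m*(Q cap [-5/3, 16/3)) = 0.

0
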